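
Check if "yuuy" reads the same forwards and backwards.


Word: "yuuy"
Reversed: "yuuy"
Forward == Backward? yuuy == yuuy
Palindrome = Yes


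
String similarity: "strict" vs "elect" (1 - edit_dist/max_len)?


Word 1: "strict" (length 6)
Word 2: "elect" (length 5)
One optimal edit sequence:
  1. delete 's'  (+1)
  2. substitute 't' -> 'e'  (+1)
  3. substitute 'r' -> 'l'  (+1)
  4. substitute 'i' -> 'e'  (+1)
  5. keep 'c'
  6. keep 't'
Edit distance = 4
Max length = max(6, 5) = 6
Similarity = 1 - 4/6
= 0.3333


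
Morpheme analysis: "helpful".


Word: "helpful"
Morphemes: help | -ful
Each morpheme carries meaning
= 2 morphemes


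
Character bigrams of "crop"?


Word: "crop" (length 4)
Number of bigrams = 4 - 2 + 1 = 3
  Position 0: "cr"
  Position 1: "ro"
  Position 2: "op"
Bigrams = "cr", "ro", "op"


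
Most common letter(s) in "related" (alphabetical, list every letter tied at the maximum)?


Word: "related"
Letter counts:
  'a': 1
  'd': 1
  'e': 2
  'l': 1
  'r': 1
  't': 1
Maximum count = 2
Most frequent = 'e' (2 times each)


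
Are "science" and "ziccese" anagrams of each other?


Word 1: "science" → sorted: cceeins
Word 2: "ziccese" → sorted: cceeisz
Same letters? cceeins != cceeisz
Anagram = No


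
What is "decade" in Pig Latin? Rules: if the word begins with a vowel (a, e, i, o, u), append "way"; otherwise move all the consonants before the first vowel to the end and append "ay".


Word: "decade"
Starts with consonant(s) → move to end, add 'ay'
Consonant cluster: "d"
Pig Latin = "ecadeday"


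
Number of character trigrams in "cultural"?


Word: "cultural" (length 8)
Number of 3-grams = length - 3 + 1 = 8 - 3 + 1
= 6


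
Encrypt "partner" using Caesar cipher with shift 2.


Word: "partner"
Shift: 2
Each letter → (letter + shift) mod 26:
  'p' (15) + 2 = 17 → 'r'
  'a' (0) + 2 = 2 → 'c'
  'r' (17) + 2 = 19 → 't'
  't' (19) + 2 = 21 → 'v'
  'n' (13) + 2 = 15 → 'p'
  'e' (4) + 2 = 6 → 'g'
  'r' (17) + 2 = 19 → 't'
Result = "rctvpgt"


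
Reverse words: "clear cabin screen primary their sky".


Original: "clear cabin screen primary their sky"
Words (1..n): clear | cabin | screen | primary | their | sky
Reversed (n..1): sky | their | primary | screen | cabin | clear
Result = "sky their primary screen cabin clear"


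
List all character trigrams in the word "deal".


Word: "deal" (length 4)
Number of trigrams = 4 - 3 + 1 = 2
  Position 0: "dea"
  Position 1: "eal"
Trigrams = "dea", "eal"


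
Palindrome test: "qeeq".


Word: "qeeq"
Reversed: "qeeq"
Forward == Backward? qeeq == qeeq
Palindrome = Yes


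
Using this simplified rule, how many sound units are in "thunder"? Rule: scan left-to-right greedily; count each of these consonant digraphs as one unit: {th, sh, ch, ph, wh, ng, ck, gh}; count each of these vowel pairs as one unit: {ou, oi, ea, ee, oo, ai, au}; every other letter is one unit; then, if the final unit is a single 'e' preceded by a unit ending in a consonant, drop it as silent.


Word: "thunder" (7 letters)
Left-to-right scan:
  (1) 'th' (digraph)
  (2) 'u' (letter)
  (3) 'n' (letter)
  (4) 'd' (letter)
  (5) 'e' (letter)
  (6) 'r' (letter)
Units from scan: 6
Sound units = 6 units


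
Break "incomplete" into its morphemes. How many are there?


Word: "incomplete"
Morphemes: in- | complete
Each morpheme carries meaning
= 2 morphemes


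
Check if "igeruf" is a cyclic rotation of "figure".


Word: "figure", Candidate: "igeruf"
Method: check if candidate is substring of word+word
"figurefigure" contains "igeruf"? No
Is rotation = No


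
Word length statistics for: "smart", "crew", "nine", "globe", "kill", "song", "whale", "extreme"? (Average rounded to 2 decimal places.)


Lengths: "smart"=5, "crew"=4, "nine"=4, "globe"=5, "kill"=4, "song"=4, "whale"=5, "extreme"=7
Sum = 38, Count = 8
Average = 38/8 = 4.75
= avg=4.75, min=4, max=7


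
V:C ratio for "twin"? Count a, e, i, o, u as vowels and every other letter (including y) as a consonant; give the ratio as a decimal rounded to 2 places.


Word: "twin"
Vowels (a,e,i,o,u): 1
Consonants: 3
Ratio = 1/3
= 0.33


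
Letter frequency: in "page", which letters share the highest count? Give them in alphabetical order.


Word: "page"
Letter counts:
  'a': 1
  'e': 1
  'g': 1
  'p': 1
Maximum count = 1
Most frequent = 'a', 'e', 'g', 'p' (1 time each)


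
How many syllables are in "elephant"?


Word: "elephant"
Syllable breakdown: el / e / phant
Counting: 3 parts
= 3 syllables


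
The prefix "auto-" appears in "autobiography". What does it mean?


Prefix: auto-
As in: autobiography -> auto- + biography
Meaning = self


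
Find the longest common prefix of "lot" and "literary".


Word 1: "lot"
Word 2: "literary"
Comparing from start:
  Pos 0: 'l' == 'l'
  Pos 1: 'o' != 'i' (stop)
LCP = "l" (length 1)


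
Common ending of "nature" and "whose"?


Word 1: "nature"
Word 2: "whose"
Comparing from end:
  Pos -1: 'e' == 'e'
  Pos -2: 'r' != 's' (stop)
LCS = "e" (length 1)


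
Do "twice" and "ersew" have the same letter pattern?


Pattern of "twice": [0, 1, 2, 3, 4]
Pattern of "ersew": [0, 1, 2, 0, 3]
Patterns do not match
Same pattern = No


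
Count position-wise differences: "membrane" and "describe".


Comparing character by character (same length = 8):
  Pos 0: 'm' vs 'd' !=
  Pos 1: 'e' vs 'e' =
  Pos 2: 'm' vs 's' !=
  Pos 3: 'b' vs 'c' !=
  Pos 4: 'r' vs 'r' =
  Pos 5: 'a' vs 'i' !=
  Pos 6: 'n' vs 'b' !=
  Pos 7: 'e' vs 'e' =
Hamming distance = 5


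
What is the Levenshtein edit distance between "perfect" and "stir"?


Word 1: "perfect" (length 7)
Word 2: "stir" (length 4)
One optimal edit sequence (insert/delete/substitute each cost 1):
  1. delete 'p'  (+1)
  2. delete 'e'  (+1)
  3. delete 'r'  (+1)
  4. substitute 'f' -> 's'  (+1)
  5. substitute 'e' -> 't'  (+1)
  6. substitute 'c' -> 'i'  (+1)
  7. substitute 't' -> 'r'  (+1)
Total edit operations: 7
Edit distance = 7


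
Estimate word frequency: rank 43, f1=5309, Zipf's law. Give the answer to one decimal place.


Zipf's law: f(r) = f(1) / r
f(1) = 5309
f(43) = 5309 / 43
= 123.5 occurrences


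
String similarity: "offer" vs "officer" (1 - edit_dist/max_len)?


Word 1: "offer" (length 5)
Word 2: "officer" (length 7)
One optimal edit sequence:
  1. keep 'o'
  2. keep 'f'
  3. keep 'f'
  4. insert 'i'  (+1)
  5. insert 'c'  (+1)
  6. keep 'e'
  7. keep 'r'
Edit distance = 2
Max length = max(5, 7) = 7
Similarity = 1 - 2/7
= 0.7143


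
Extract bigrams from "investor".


Word: "investor" (length 8)
Number of bigrams = 8 - 2 + 1 = 7
  Position 0: "in"
  Position 1: "nv"
  Position 2: "ve"
  Position 3: "es"
  Position 4: "st"
  Position 5: "to"
  Position 6: "or"
Bigrams = "in", "nv", "ve", "es", "st", "to", "or"


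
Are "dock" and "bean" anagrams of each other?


Word 1: "dock" → sorted: cdko
Word 2: "bean" → sorted: aben
Same letters? cdko != aben
Anagram = No


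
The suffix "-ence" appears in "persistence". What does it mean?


Suffix: -ence
Example: persistence (persist + -ence)
Meaning = state of


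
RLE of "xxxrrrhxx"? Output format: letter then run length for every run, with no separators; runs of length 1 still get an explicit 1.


String: "xxxrrrhxx"
Scanning for consecutive runs:
  'x' x 3
  'r' x 3
  'h' x 1
  'x' x 2
RLE = "x3r3h1x2"


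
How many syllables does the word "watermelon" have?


Word: "watermelon"
Syllable breakdown: wa | ter | mel | on
Counting: 4 parts
= 4 syllables


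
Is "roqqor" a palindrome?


Word: "roqqor"
Reversed: "roqqor"
Forward == Backward? roqqor == roqqor
Palindrome = Yes


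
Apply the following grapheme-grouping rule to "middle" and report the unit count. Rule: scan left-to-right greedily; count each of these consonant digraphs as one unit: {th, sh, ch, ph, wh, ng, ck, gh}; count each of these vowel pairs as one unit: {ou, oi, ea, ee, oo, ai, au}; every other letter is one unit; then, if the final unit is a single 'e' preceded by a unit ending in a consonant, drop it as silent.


Word: "middle" (6 letters)
Left-to-right scan:
  1. 'm' (letter)
  2. 'i' (letter)
  3. 'd' (letter)
  4. 'd' (letter)
  5. 'l' (letter)
  6. 'e' (letter)
Units from scan: 6
Final unit is 'e' after a consonant -> drop as silent (-1)
Sound units = 5 units


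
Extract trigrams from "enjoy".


Word: "enjoy" (length 5)
Number of trigrams = 5 - 3 + 1 = 3
  Position 0: "enj"
  Position 1: "njo"
  Position 2: "joy"
Trigrams = "enj", "njo", "joy"


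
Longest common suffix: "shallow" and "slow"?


Word 1: "shallow"
Word 2: "slow"
Comparing from end:
  Pos -1: 'w' == 'w'
  Pos -2: 'o' == 'o'
  Pos -3: 'l' == 'l'
  Pos -4: 'l' != 's' (stop)
LCS = "low" (length 3)


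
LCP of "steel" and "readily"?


Word 1: "steel"
Word 2: "readily"
Comparing from start:
  Pos 0: 's' != 'r' (stop)
LCP = "" (length 0)


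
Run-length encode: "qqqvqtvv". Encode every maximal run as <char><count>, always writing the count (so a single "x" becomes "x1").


String: "qqqvqtvv"
Scanning for consecutive runs:
  'q' x 3
  'v' x 1
  'q' x 1
  't' x 1
  'v' x 2
RLE = "q3v1q1t1v2"


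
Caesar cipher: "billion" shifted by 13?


Word: "billion"
Shift: 13
Each letter → (letter + shift) mod 26:
  'b' (1) + 13 = 14 → 'o'
  'i' (8) + 13 = 21 → 'v'
  'l' (11) + 13 = 24 → 'y'
  'l' (11) + 13 = 24 → 'y'
  'i' (8) + 13 = 21 → 'v'
  'o' (14) + 13 = 1 → 'b'
  'n' (13) + 13 = 0 → 'a'
Result = "ovyyvba"


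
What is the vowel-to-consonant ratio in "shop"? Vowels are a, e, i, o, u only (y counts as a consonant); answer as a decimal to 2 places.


Word: "shop"
Vowels (a,e,i,o,u): 1
Consonants: 3
Ratio = 1/3
= 0.33


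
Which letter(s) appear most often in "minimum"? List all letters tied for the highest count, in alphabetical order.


Word: "minimum"
Letter counts:
  'i': 2
  'm': 3
  'n': 1
  'u': 1
Maximum count = 3
Most frequent = 'm' (3 times each)


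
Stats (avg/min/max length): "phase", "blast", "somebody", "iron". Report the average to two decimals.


Lengths: "phase"=5, "blast"=5, "somebody"=8, "iron"=4
Sum = 22, Count = 4
Average = 22/4 = 5.50
= avg=5.50, min=4, max=8


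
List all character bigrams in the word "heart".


Word: "heart" (length 5)
Number of bigrams = 5 - 2 + 1 = 4
  Position 0: "he"
  Position 1: "ea"
  Position 2: "ar"
  Position 3: "rt"
Bigrams = "he", "ea", "ar", "rt"


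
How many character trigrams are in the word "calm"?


Word: "calm" (length 4)
Number of 3-grams = length - 3 + 1 = 4 - 3 + 1
= 2


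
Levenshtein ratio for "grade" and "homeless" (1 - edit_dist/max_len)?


Word 1: "grade" (length 5)
Word 2: "homeless" (length 8)
One optimal edit sequence:
  1. insert 'h'  (+1)
  2. substitute 'g' -> 'o'  (+1)
  3. substitute 'r' -> 'm'  (+1)
  4. substitute 'a' -> 'e'  (+1)
  5. substitute 'd' -> 'l'  (+1)
  6. keep 'e'
  7. insert 's'  (+1)
  8. insert 's'  (+1)
Edit distance = 7
Max length = max(5, 8) = 8
Similarity = 1 - 7/8
= 0.1250


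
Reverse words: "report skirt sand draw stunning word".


Original: "report skirt sand draw stunning word"
Words (1..n): report | skirt | sand | draw | stunning | word
Reversed (n..1): word | stunning | draw | sand | skirt | report
Result = "word stunning draw sand skirt report"


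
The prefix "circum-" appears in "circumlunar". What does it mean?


Prefix: circum-
Example: circumlunar (circum- + lunar)
Meaning = around


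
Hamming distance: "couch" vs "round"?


Comparing character by character (same length = 5):
  Pos 0: 'c' vs 'r' !=
  Pos 1: 'o' vs 'o' =
  Pos 2: 'u' vs 'u' =
  Pos 3: 'c' vs 'n' !=
  Pos 4: 'h' vs 'd' !=
Hamming distance = 3


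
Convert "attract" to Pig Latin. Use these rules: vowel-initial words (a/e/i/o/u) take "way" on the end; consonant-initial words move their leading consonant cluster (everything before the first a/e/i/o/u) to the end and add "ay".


Word: "attract"
Starts with vowel → add 'way'
Pig Latin = "attractway"


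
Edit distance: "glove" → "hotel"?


Word 1: "glove" (length 5)
Word 2: "hotel" (length 5)
One optimal edit sequence (insert/delete/substitute each cost 1):
  1. delete 'g'  (+1)
  2. substitute 'l' -> 'h'  (+1)
  3. keep 'o'
  4. substitute 'v' -> 't'  (+1)
  5. keep 'e'
  6. insert 'l'  (+1)
Total edit operations: 4
Edit distance = 4


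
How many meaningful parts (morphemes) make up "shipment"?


Word: "shipment"
Morphemes: ship | -ment
Each morpheme carries meaning
= 2 morphemes


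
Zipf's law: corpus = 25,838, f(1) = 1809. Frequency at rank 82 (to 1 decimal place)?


Zipf's law: f(r) = f(1) / r
f(1) = 1809
f(82) = 1809 / 82
= 22.1 occurrences


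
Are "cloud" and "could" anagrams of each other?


Word 1: "cloud" → sorted: cdlou
Word 2: "could" → sorted: cdlou
Same letters? cdlou == cdlou
Anagram = Yes


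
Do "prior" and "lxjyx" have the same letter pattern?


Pattern of "prior": [0, 1, 2, 3, 1]
Pattern of "lxjyx": [0, 1, 2, 3, 1]
Patterns match
Same pattern = Yes


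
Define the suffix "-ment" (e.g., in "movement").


Suffix: -ment
Example: movement = move + -ment
Meaning = result of action


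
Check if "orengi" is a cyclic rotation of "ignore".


Word: "ignore", Candidate: "orengi"
Method: check if candidate is substring of word+word
"ignoreignore" contains "orengi"? No
Is rotation = No


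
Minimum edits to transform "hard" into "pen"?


Word 1: "hard" (length 4)
Word 2: "pen" (length 3)
One optimal edit sequence (insert/delete/substitute each cost 1):
  1. delete 'h'  (+1)
  2. substitute 'a' -> 'p'  (+1)
  3. substitute 'r' -> 'e'  (+1)
  4. substitute 'd' -> 'n'  (+1)
Total edit operations: 4
Edit distance = 4


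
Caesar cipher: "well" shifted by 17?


Word: "well"
Shift: 17
Each letter → (letter + shift) mod 26:
  'w' (22) + 17 = 13 → 'n'
  'e' (4) + 17 = 21 → 'v'
  'l' (11) + 17 = 2 → 'c'
  'l' (11) + 17 = 2 → 'c'
Result = "nvcc"


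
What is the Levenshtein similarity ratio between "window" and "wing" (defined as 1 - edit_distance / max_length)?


Word 1: "window" (length 6)
Word 2: "wing" (length 4)
One optimal edit sequence:
  1. keep 'w'
  2. keep 'i'
  3. keep 'n'
  4. delete 'd'  (+1)
  5. delete 'o'  (+1)
  6. substitute 'w' -> 'g'  (+1)
Edit distance = 3
Max length = max(6, 4) = 6
Similarity = 1 - 3/6
= 0.5000


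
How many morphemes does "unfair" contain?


Word: "unfair"
Morphemes: un- | fair
Each morpheme carries meaning
= 2 morphemes


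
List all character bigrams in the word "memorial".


Word: "memorial" (length 8)
Number of bigrams = 8 - 2 + 1 = 7
  Position 0: "me"
  Position 1: "em"
  Position 2: "mo"
  Position 3: "or"
  Position 4: "ri"
  Position 5: "ia"
  Position 6: "al"
Bigrams = "me", "em", "mo", "or", "ri", "ia", "al"


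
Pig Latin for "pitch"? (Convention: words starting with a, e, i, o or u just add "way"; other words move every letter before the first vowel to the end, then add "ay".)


Word: "pitch"
Starts with consonant(s) → move to end, add 'ay'
Consonant cluster: "p"
Pig Latin = "itchpay"


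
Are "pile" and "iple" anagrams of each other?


Word 1: "pile" → sorted: eilp
Word 2: "iple" → sorted: eilp
Same letters? eilp == eilp
Anagram = Yes


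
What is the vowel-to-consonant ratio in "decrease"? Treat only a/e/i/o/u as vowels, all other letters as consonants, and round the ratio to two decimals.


Word: "decrease"
Vowels (a,e,i,o,u): 4
Consonants: 4
Ratio = 4/4
= 1.00


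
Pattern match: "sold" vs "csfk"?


Pattern of "sold": [0, 1, 2, 3]
Pattern of "csfk": [0, 1, 2, 3]
Patterns match
Same pattern = Yes


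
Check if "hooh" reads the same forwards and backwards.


Word: "hooh"
Reversed: "hooh"
Forward == Backward? hooh == hooh
Palindrome = Yes


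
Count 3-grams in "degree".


Word: "degree" (length 6)
Number of 3-grams = length - 3 + 1 = 6 - 3 + 1
= 4


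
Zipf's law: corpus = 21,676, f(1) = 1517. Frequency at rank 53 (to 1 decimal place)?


Zipf's law: f(r) = f(1) / r
f(1) = 1517
f(53) = 1517 / 53
= 28.6 occurrences


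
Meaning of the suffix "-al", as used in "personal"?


Suffix: -al
Example: personal (person + -al)
Meaning = relating to


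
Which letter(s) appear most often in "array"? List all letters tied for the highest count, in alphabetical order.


Word: "array"
Letter counts:
  'a': 2
  'r': 2
  'y': 1
Maximum count = 2
Most frequent = 'a', 'r' (2 times each)


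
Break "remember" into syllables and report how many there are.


Word: "remember"
Syllable breakdown: re / mem / ber
Counting: 3 parts
= 3 syllables


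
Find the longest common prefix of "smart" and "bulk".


Word 1: "smart"
Word 2: "bulk"
Comparing from start:
  Pos 0: 's' != 'b' (stop)
LCP = "" (length 0)


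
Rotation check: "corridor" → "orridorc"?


Word: "corridor", Candidate: "orridorc"
Method: check if candidate is substring of word+word
"corridorcorridor" contains "orridorc"? Yes
Is rotation = Yes


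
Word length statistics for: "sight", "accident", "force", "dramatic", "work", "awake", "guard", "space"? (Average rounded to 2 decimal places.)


Lengths: "sight"=5, "accident"=8, "force"=5, "dramatic"=8, "work"=4, "awake"=5, "guard"=5, "space"=5
Sum = 45, Count = 8
Average = 45/8 = 5.63
= avg=5.63, min=4, max=8


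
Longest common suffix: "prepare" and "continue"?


Word 1: "prepare"
Word 2: "continue"
Comparing from end:
  Pos -1: 'e' == 'e'
  Pos -2: 'r' != 'u' (stop)
LCS = "e" (length 1)


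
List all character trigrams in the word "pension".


Word: "pension" (length 7)
Number of trigrams = 7 - 3 + 1 = 5
  Position 0: "pen"
  Position 1: "ens"
  Position 2: "nsi"
  Position 3: "sio"
  Position 4: "ion"
Trigrams = "pen", "ens", "nsi", "sio", "ion"


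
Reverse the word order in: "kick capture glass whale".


Original: "kick capture glass whale"
Words (1..n): kick | capture | glass | whale
Reversed (n..1): whale | glass | capture | kick
Result = "whale glass capture kick"


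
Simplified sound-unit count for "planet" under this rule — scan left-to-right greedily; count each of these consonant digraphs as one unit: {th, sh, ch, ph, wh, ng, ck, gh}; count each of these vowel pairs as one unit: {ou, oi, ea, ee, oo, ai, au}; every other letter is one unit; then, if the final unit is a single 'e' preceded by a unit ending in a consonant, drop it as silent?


Word: "planet" (6 letters)
Left-to-right scan:
  (1) 'p' (letter)
  (2) 'l' (letter)
  (3) 'a' (letter)
  (4) 'n' (letter)
  (5) 'e' (letter)
  (6) 't' (letter)
Units from scan: 6
Sound units = 6 units


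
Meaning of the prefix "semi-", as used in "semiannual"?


Prefix: semi-
Example: semiannual (semi- + annual)
Meaning = half


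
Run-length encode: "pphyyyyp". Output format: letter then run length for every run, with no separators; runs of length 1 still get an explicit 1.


String: "pphyyyyp"
Scanning for consecutive runs:
  'p' x 2
  'h' x 1
  'y' x 4
  'p' x 1
RLE = "p2h1y4p1"


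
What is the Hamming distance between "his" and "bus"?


Comparing character by character (same length = 3):
  Pos 0: 'h' vs 'b' !=
  Pos 1: 'i' vs 'u' !=
  Pos 2: 's' vs 's' =
Hamming distance = 2


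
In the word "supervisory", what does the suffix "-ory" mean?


Suffix: -ory
Example: supervisory = supervise + -ory, with a spelling change
Meaning = relating to / place for


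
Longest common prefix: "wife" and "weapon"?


Word 1: "wife"
Word 2: "weapon"
Comparing from start:
  Pos 0: 'w' == 'w'
  Pos 1: 'i' != 'e' (stop)
LCP = "w" (length 1)


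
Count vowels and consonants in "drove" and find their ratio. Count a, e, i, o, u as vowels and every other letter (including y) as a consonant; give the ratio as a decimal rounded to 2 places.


Word: "drove"
Vowels (a,e,i,o,u): 2
Consonants: 3
Ratio = 2/3
= 0.67


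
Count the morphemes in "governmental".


Word: "governmental"
Morphemes: govern + -ment + -al
Each morpheme carries meaning
= 3 morphemes


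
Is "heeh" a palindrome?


Word: "heeh"
Reversed: "heeh"
Forward == Backward? heeh == heeh
Palindrome = Yes


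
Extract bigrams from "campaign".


Word: "campaign" (length 8)
Number of bigrams = 8 - 2 + 1 = 7
  Position 0: "ca"
  Position 1: "am"
  Position 2: "mp"
  Position 3: "pa"
  Position 4: "ai"
  Position 5: "ig"
  Position 6: "gn"
Bigrams = "ca", "am", "mp", "pa", "ai", "ig", "gn"


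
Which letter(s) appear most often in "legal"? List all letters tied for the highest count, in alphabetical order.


Word: "legal"
Letter counts:
  'a': 1
  'e': 1
  'g': 1
  'l': 2
Maximum count = 2
Most frequent = 'l' (2 times each)


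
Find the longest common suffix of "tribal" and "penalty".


Word 1: "tribal"
Word 2: "penalty"
Comparing from end:
  Pos -1: 'l' != 'y' (stop)
LCS = "" (length 0)


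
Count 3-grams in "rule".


Word: "rule" (length 4)
Number of 3-grams = length - 3 + 1 = 4 - 3 + 1
= 2


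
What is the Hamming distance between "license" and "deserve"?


Comparing character by character (same length = 7):
  Pos 0: 'l' vs 'd' !=
  Pos 1: 'i' vs 'e' !=
  Pos 2: 'c' vs 's' !=
  Pos 3: 'e' vs 'e' =
  Pos 4: 'n' vs 'r' !=
  Pos 5: 's' vs 'v' !=
  Pos 6: 'e' vs 'e' =
Hamming distance = 5


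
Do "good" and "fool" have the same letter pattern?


Pattern of "good": [0, 1, 1, 2]
Pattern of "fool": [0, 1, 1, 2]
Patterns match
Same pattern = Yes


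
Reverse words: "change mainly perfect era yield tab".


Original: "change mainly perfect era yield tab"
Words (1..n): change | mainly | perfect | era | yield | tab
Reversed (n..1): tab | yield | era | perfect | mainly | change
Result = "tab yield era perfect mainly change"


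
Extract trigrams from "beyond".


Word: "beyond" (length 6)
Number of trigrams = 6 - 3 + 1 = 4
  Position 0: "bey"
  Position 1: "eyo"
  Position 2: "yon"
  Position 3: "ond"
Trigrams = "bey", "eyo", "yon", "ond"


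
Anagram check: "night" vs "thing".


Word 1: "night" → sorted: ghint
Word 2: "thing" → sorted: ghint
Same letters? ghint == ghint
Anagram = Yes


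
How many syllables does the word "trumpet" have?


Word: "trumpet"
Syllable breakdown: trum | pet
Counting: 2 parts
= 2 syllables


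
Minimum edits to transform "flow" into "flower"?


Word 1: "flow" (length 4)
Word 2: "flower" (length 6)
One optimal edit sequence (insert/delete/substitute each cost 1):
  1. keep 'f'
  2. keep 'l'
  3. keep 'o'
  4. keep 'w'
  5. insert 'e'  (+1)
  6. insert 'r'  (+1)
Total edit operations: 2
Edit distance = 2


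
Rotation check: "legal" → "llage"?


Word: "legal", Candidate: "llage"
Method: check if candidate is substring of word+word
"legallegal" contains "llage"? No
Is rotation = No


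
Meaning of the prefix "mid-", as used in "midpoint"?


Prefix: mid-
Example: midpoint = mid- + point
Meaning = middle


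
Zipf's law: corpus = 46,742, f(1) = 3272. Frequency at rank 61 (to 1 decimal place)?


Zipf's law: f(r) = f(1) / r
f(1) = 3272
f(61) = 3272 / 61
= 53.6 occurrences


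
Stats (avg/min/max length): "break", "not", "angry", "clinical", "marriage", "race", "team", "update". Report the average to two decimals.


Lengths: "break"=5, "not"=3, "angry"=5, "clinical"=8, "marriage"=8, "race"=4, "team"=4, "update"=6
Sum = 43, Count = 8
Average = 43/8 = 5.38
= avg=5.38, min=3, max=8


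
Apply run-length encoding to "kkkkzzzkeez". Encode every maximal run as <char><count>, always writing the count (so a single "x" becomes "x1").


String: "kkkkzzzkeez"
Scanning for consecutive runs:
  'k' x 4
  'z' x 3
  'k' x 1
  'e' x 2
  'z' x 1
RLE = "k4z3k1e2z1"


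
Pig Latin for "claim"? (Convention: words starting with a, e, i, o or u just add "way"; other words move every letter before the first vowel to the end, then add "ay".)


Word: "claim"
Starts with consonant(s) → move to end, add 'ay'
Consonant cluster: "cl"
Pig Latin = "aimclay"


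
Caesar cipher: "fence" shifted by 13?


Word: "fence"
Shift: 13
Each letter → (letter + shift) mod 26:
  'f' (5) + 13 = 18 → 's'
  'e' (4) + 13 = 17 → 'r'
  'n' (13) + 13 = 0 → 'a'
  'c' (2) + 13 = 15 → 'p'
  'e' (4) + 13 = 17 → 'r'
Result = "srapr"


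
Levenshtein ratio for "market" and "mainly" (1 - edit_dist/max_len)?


Word 1: "market" (length 6)
Word 2: "mainly" (length 6)
One optimal edit sequence:
  1. keep 'm'
  2. keep 'a'
  3. substitute 'r' -> 'i'  (+1)
  4. substitute 'k' -> 'n'  (+1)
  5. substitute 'e' -> 'l'  (+1)
  6. substitute 't' -> 'y'  (+1)
Edit distance = 4
Max length = max(6, 6) = 6
Similarity = 1 - 4/6
= 0.3333


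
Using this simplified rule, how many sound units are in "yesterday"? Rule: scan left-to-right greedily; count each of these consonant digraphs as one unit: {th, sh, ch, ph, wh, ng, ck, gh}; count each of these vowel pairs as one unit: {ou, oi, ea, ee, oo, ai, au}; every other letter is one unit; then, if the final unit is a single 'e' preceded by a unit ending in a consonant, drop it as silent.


Word: "yesterday" (9 letters)
Left-to-right scan:
  [1] 'y' (letter)
  [2] 'e' (letter)
  [3] 's' (letter)
  [4] 't' (letter)
  [5] 'e' (letter)
  [6] 'r' (letter)
  [7] 'd' (letter)
  [8] 'a' (letter)
  [9] 'y' (letter)
Units from scan: 9
Sound units = 9 units


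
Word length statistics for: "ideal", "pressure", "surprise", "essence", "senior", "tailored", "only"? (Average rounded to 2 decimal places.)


Lengths: "ideal"=5, "pressure"=8, "surprise"=8, "essence"=7, "senior"=6, "tailored"=8, "only"=4
Sum = 46, Count = 7
Average = 46/7 = 6.57
= avg=6.57, min=4, max=8


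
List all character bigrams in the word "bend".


Word: "bend" (length 4)
Number of bigrams = 4 - 2 + 1 = 3
  Position 0: "be"
  Position 1: "en"
  Position 2: "nd"
Bigrams = "be", "en", "nd"


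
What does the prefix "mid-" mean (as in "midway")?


Prefix: mid-
As in: midway -> mid- + way
Meaning = middle


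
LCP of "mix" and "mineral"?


Word 1: "mix"
Word 2: "mineral"
Comparing from start:
  Pos 0: 'm' == 'm'
  Pos 1: 'i' == 'i'
  Pos 2: 'x' != 'n' (stop)
LCP = "mi" (length 2)


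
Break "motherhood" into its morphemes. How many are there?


Word: "motherhood"
Morphemes: mother / -hood
Each morpheme carries meaning
= 2 morphemes


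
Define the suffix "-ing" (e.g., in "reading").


Suffix: -ing
Example: reading (read + -ing)
Meaning = present participle


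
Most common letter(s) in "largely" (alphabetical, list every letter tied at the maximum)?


Word: "largely"
Letter counts:
  'a': 1
  'e': 1
  'g': 1
  'l': 2
  'r': 1
  'y': 1
Maximum count = 2
Most frequent = 'l' (2 times each)


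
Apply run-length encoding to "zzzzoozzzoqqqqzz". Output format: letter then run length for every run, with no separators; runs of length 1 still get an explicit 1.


String: "zzzzoozzzoqqqqzz"
Scanning for consecutive runs:
  'z' x 4
  'o' x 2
  'z' x 3
  'o' x 1
  'q' x 4
  'z' x 2
RLE = "z4o2z3o1q4z2"


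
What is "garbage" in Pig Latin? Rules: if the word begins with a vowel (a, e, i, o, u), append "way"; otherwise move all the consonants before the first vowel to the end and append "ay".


Word: "garbage"
Starts with consonant(s) → move to end, add 'ay'
Consonant cluster: "g"
Pig Latin = "arbagegay"


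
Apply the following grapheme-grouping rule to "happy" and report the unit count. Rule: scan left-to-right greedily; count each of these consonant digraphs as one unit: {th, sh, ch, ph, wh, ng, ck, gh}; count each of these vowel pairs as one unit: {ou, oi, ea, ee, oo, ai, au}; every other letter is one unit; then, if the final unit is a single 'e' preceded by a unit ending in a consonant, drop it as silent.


Word: "happy" (5 letters)
Left-to-right scan:
  1. 'h' (letter)
  2. 'a' (letter)
  3. 'p' (letter)
  4. 'p' (letter)
  5. 'y' (letter)
Units from scan: 5
Sound units = 5 units


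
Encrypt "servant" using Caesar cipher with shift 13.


Word: "servant"
Shift: 13
Each letter → (letter + shift) mod 26:
  's' (18) + 13 = 5 → 'f'
  'e' (4) + 13 = 17 → 'r'
  'r' (17) + 13 = 4 → 'e'
  'v' (21) + 13 = 8 → 'i'
  'a' (0) + 13 = 13 → 'n'
  'n' (13) + 13 = 0 → 'a'
  't' (19) + 13 = 6 → 'g'
Result = "freinag"


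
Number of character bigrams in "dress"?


Word: "dress" (length 5)
Number of 2-grams = length - 2 + 1 = 5 - 2 + 1
= 4


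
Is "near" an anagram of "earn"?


Word 1: "earn" → sorted: aenr
Word 2: "near" → sorted: aenr
Same letters? aenr == aenr
Anagram = Yes


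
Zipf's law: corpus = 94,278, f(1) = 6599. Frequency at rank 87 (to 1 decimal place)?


Zipf's law: f(r) = f(1) / r
f(1) = 6599
f(87) = 6599 / 87
= 75.9 occurrences


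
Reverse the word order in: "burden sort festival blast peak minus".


Original: "burden sort festival blast peak minus"
Words (1..n): burden | sort | festival | blast | peak | minus
Reversed (n..1): minus | peak | blast | festival | sort | burden
Result = "minus peak blast festival sort burden"


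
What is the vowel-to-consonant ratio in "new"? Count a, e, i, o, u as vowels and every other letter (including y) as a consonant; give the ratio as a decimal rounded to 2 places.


Word: "new"
Vowels (a,e,i,o,u): 1
Consonants: 2
Ratio = 1/2
= 0.50


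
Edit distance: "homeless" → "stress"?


Word 1: "homeless" (length 8)
Word 2: "stress" (length 6)
One optimal edit sequence (insert/delete/substitute each cost 1):
  1. delete 'h'  (+1)
  2. delete 'o'  (+1)
  3. substitute 'm' -> 's'  (+1)
  4. substitute 'e' -> 't'  (+1)
  5. substitute 'l' -> 'r'  (+1)
  6. keep 'e'
  7. keep 's'
  8. keep 's'
Total edit operations: 5
Edit distance = 5


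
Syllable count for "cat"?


Word: "cat"
Syllable breakdown: cat
Counting: 1 part
= 1 syllable


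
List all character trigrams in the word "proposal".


Word: "proposal" (length 8)
Number of trigrams = 8 - 3 + 1 = 6
  Position 0: "pro"
  Position 1: "rop"
  Position 2: "opo"
  Position 3: "pos"
  Position 4: "osa"
  Position 5: "sal"
Trigrams = "pro", "rop", "opo", "pos", "osa", "sal"


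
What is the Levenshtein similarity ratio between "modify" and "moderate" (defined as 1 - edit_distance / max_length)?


Word 1: "modify" (length 6)
Word 2: "moderate" (length 8)
One optimal edit sequence:
  1. keep 'm'
  2. keep 'o'
  3. keep 'd'
  4. insert 'e'  (+1)
  5. insert 'r'  (+1)
  6. substitute 'i' -> 'a'  (+1)
  7. substitute 'f' -> 't'  (+1)
  8. substitute 'y' -> 'e'  (+1)
Edit distance = 5
Max length = max(6, 8) = 8
Similarity = 1 - 5/8
= 0.3750


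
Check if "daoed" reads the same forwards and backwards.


Word: "daoed"
Reversed: "deoad"
Forward == Backward? daoed != deoad
Palindrome = No


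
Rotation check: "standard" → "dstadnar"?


Word: "standard", Candidate: "dstadnar"
Method: check if candidate is substring of word+word
"standardstandard" contains "dstadnar"? No
Is rotation = No


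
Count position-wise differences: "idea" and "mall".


Comparing character by character (same length = 4):
  Pos 0: 'i' vs 'm' !=
  Pos 1: 'd' vs 'a' !=
  Pos 2: 'e' vs 'l' !=
  Pos 3: 'a' vs 'l' !=
Hamming distance = 4


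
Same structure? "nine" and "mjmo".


Pattern of "nine": [0, 1, 0, 2]
Pattern of "mjmo": [0, 1, 0, 2]
Patterns match
Same pattern = Yes


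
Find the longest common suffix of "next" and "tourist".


Word 1: "next"
Word 2: "tourist"
Comparing from end:
  Pos -1: 't' == 't'
  Pos -2: 'x' != 's' (stop)
LCS = "t" (length 1)


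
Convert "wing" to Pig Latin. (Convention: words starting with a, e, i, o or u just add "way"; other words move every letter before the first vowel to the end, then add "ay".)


Word: "wing"
Starts with consonant(s) → move to end, add 'ay'
Consonant cluster: "w"
Pig Latin = "ingway"


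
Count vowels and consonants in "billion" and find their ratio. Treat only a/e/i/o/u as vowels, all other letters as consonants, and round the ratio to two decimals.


Word: "billion"
Vowels (a,e,i,o,u): 3
Consonants: 4
Ratio = 3/4
= 0.75


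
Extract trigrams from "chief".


Word: "chief" (length 5)
Number of trigrams = 5 - 3 + 1 = 3
  Position 0: "chi"
  Position 1: "hie"
  Position 2: "ief"
Trigrams = "chi", "hie", "ief"


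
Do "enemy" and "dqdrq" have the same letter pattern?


Pattern of "enemy": [0, 1, 0, 2, 3]
Pattern of "dqdrq": [0, 1, 0, 2, 1]
Patterns do not match
Same pattern = No


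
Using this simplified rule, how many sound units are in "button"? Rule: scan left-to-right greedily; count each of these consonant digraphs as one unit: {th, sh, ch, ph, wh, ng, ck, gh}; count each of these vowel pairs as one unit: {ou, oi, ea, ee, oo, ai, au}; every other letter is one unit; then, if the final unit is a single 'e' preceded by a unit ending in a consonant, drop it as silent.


Word: "button" (6 letters)
Left-to-right scan:
  1. 'b' (letter)
  2. 'u' (letter)
  3. 't' (letter)
  4. 't' (letter)
  5. 'o' (letter)
  6. 'n' (letter)
Units from scan: 6
Sound units = 6 units


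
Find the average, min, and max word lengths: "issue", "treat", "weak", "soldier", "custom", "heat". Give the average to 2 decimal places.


Lengths: "issue"=5, "treat"=5, "weak"=4, "soldier"=7, "custom"=6, "heat"=4
Sum = 31, Count = 6
Average = 31/6 = 5.17
= avg=5.17, min=4, max=7


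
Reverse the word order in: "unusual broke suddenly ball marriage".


Original: "unusual broke suddenly ball marriage"
Words (1..n): unusual | broke | suddenly | ball | marriage
Reversed (n..1): marriage | ball | suddenly | broke | unusual
Result = "marriage ball suddenly broke unusual"


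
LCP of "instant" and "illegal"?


Word 1: "instant"
Word 2: "illegal"
Comparing from start:
  Pos 0: 'i' == 'i'
  Pos 1: 'n' != 'l' (stop)
LCP = "i" (length 1)


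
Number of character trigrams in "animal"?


Word: "animal" (length 6)
Number of 3-grams = length - 3 + 1 = 6 - 3 + 1
= 4


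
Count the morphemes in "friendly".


Word: "friendly"
Morphemes: friend + -ly
Each morpheme carries meaning
= 2 morphemes


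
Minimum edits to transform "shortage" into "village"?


Word 1: "shortage" (length 8)
Word 2: "village" (length 7)
One optimal edit sequence (insert/delete/substitute each cost 1):
  1. delete 's'  (+1)
  2. substitute 'h' -> 'v'  (+1)
  3. substitute 'o' -> 'i'  (+1)
  4. substitute 'r' -> 'l'  (+1)
  5. substitute 't' -> 'l'  (+1)
  6. keep 'a'
  7. keep 'g'
  8. keep 'e'
Total edit operations: 5
Edit distance = 5


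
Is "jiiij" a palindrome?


Word: "jiiij"
Reversed: "jiiij"
Forward == Backward? jiiij == jiiij
Palindrome = Yes


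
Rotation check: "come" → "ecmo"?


Word: "come", Candidate: "ecmo"
Method: check if candidate is substring of word+word
"comecome" contains "ecmo"? No
Is rotation = No


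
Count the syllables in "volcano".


Word: "volcano"
Syllable breakdown: vol-ca-no
Counting: 3 parts
= 3 syllables


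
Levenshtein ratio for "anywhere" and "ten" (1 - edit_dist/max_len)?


Word 1: "anywhere" (length 8)
Word 2: "ten" (length 3)
One optimal edit sequence:
  1. delete 'a'  (+1)
  2. delete 'n'  (+1)
  3. delete 'y'  (+1)
  4. delete 'w'  (+1)
  5. substitute 'h' -> 't'  (+1)
  6. keep 'e'
  7. delete 'r'  (+1)
  8. substitute 'e' -> 'n'  (+1)
Edit distance = 7
Max length = max(8, 3) = 8
Similarity = 1 - 7/8
= 0.1250


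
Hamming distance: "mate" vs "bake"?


Comparing character by character (same length = 4):
  Pos 0: 'm' vs 'b' !=
  Pos 1: 'a' vs 'a' =
  Pos 2: 't' vs 'k' !=
  Pos 3: 'e' vs 'e' =
Hamming distance = 2


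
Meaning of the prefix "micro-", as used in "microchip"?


Prefix: micro-
As in: microchip -> micro- + chip
Meaning = small


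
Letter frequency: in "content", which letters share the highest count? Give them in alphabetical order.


Word: "content"
Letter counts:
  'c': 1
  'e': 1
  'n': 2
  'o': 1
  't': 2
Maximum count = 2
Most frequent = 'n', 't' (2 times each)


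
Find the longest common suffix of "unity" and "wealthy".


Word 1: "unity"
Word 2: "wealthy"
Comparing from end:
  Pos -1: 'y' == 'y'
  Pos -2: 't' != 'h' (stop)
LCS = "y" (length 1)


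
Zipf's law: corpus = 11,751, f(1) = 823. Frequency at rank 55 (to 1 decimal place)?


Zipf's law: f(r) = f(1) / r
f(1) = 823
f(55) = 823 / 55
= 15.0 occurrences


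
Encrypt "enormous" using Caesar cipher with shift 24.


Word: "enormous"
Shift: 24
Each letter → (letter + shift) mod 26:
  'e' (4) + 24 = 2 → 'c'
  'n' (13) + 24 = 11 → 'l'
  'o' (14) + 24 = 12 → 'm'
  'r' (17) + 24 = 15 → 'p'
  'm' (12) + 24 = 10 → 'k'
  'o' (14) + 24 = 12 → 'm'
  'u' (20) + 24 = 18 → 's'
  's' (18) + 24 = 16 → 'q'
Result = "clmpkmsq"


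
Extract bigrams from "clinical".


Word: "clinical" (length 8)
Number of bigrams = 8 - 2 + 1 = 7
  Position 0: "cl"
  Position 1: "li"
  Position 2: "in"
  Position 3: "ni"
  Position 4: "ic"
  Position 5: "ca"
  Position 6: "al"
Bigrams = "cl", "li", "in", "ni", "ic", "ca", "al"


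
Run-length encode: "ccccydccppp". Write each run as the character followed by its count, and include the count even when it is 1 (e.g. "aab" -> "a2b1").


String: "ccccydccppp"
Scanning for consecutive runs:
  'c' x 4
  'y' x 1
  'd' x 1
  'c' x 2
  'p' x 3
RLE = "c4y1d1c2p3"


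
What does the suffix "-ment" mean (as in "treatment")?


Suffix: -ment
As in: treatment -> treat + -ment
Meaning = result of action


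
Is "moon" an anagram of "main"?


Word 1: "main" → sorted: aimn
Word 2: "moon" → sorted: mnoo
Same letters? aimn != mnoo
Anagram = No


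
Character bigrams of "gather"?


Word: "gather" (length 6)
Number of bigrams = 6 - 2 + 1 = 5
  Position 0: "ga"
  Position 1: "at"
  Position 2: "th"
  Position 3: "he"
  Position 4: "er"
Bigrams = "ga", "at", "th", "he", "er"


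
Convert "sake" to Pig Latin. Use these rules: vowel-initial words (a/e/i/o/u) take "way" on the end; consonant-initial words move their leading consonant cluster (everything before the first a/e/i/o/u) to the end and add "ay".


Word: "sake"
Starts with consonant(s) → move to end, add 'ay'
Consonant cluster: "s"
Pig Latin = "akesay"


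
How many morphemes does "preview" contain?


Word: "preview"
Morphemes: pre- + view
Each morpheme carries meaning
= 2 morphemes


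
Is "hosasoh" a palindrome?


Word: "hosasoh"
Reversed: "hosasoh"
Forward == Backward? hosasoh == hosasoh
Palindrome = Yes


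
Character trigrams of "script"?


Word: "script" (length 6)
Number of trigrams = 6 - 3 + 1 = 4
  Position 0: "scr"
  Position 1: "cri"
  Position 2: "rip"
  Position 3: "ipt"
Trigrams = "scr", "cri", "rip", "ipt"


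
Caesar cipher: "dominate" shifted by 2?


Word: "dominate"
Shift: 2
Each letter → (letter + shift) mod 26:
  'd' (3) + 2 = 5 → 'f'
  'o' (14) + 2 = 16 → 'q'
  'm' (12) + 2 = 14 → 'o'
  'i' (8) + 2 = 10 → 'k'
  'n' (13) + 2 = 15 → 'p'
  'a' (0) + 2 = 2 → 'c'
  't' (19) + 2 = 21 → 'v'
  'e' (4) + 2 = 6 → 'g'
Result = "fqokpcvg"


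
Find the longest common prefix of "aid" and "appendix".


Word 1: "aid"
Word 2: "appendix"
Comparing from start:
  Pos 0: 'a' == 'a'
  Pos 1: 'i' != 'p' (stop)
LCP = "a" (length 1)


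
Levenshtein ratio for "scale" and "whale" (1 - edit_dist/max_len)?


Word 1: "scale" (length 5)
Word 2: "whale" (length 5)
One optimal edit sequence:
  1. substitute 's' -> 'w'  (+1)
  2. substitute 'c' -> 'h'  (+1)
  3. keep 'a'
  4. keep 'l'
  5. keep 'e'
Edit distance = 2
Max length = max(5, 5) = 5
Similarity = 1 - 2/5
= 0.6000


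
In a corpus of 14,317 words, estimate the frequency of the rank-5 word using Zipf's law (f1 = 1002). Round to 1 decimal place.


Zipf's law: f(r) = f(1) / r
f(1) = 1002
f(5) = 1002 / 5
= 200.4 occurrences


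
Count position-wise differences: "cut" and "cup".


Comparing character by character (same length = 3):
  Pos 0: 'c' vs 'c' =
  Pos 1: 'u' vs 'u' =
  Pos 2: 't' vs 'p' !=
Hamming distance = 1
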